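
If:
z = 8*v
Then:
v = z/8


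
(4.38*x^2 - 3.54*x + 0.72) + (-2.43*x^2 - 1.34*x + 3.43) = 1.95*x^2 - 4.88*x + 4.15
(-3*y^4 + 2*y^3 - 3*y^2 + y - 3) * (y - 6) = -3*y^5 + 20*y^4 - 15*y^3 + 19*y^2 - 9*y + 18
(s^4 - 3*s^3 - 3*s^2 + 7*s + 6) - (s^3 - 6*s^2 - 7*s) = s^4 - 4*s^3 + 3*s^2 + 14*s + 6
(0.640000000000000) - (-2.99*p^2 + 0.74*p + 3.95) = 2.99*p^2 - 0.74*p - 3.31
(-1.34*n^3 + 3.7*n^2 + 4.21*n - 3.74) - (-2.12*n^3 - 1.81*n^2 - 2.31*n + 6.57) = 0.78*n^3 + 5.51*n^2 + 6.52*n - 10.31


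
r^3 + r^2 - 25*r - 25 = (r - 5)*(r + 1)*(r + 5)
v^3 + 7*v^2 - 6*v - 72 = (v - 3)*(v + 4)*(v + 6)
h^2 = h^2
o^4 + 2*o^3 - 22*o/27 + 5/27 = (o - 1/3)^2*(o + 1)*(o + 5/3)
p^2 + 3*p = p*(p + 3)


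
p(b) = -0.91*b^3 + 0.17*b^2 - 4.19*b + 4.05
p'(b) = -2.73*b^2 + 0.34*b - 4.19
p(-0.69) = 7.32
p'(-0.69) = -5.72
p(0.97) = -0.68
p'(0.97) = -6.43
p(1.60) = -5.95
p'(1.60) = -10.63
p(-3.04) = 43.92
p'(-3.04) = -30.45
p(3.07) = -33.54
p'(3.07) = -28.88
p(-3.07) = 44.85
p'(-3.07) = -30.96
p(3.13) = -35.30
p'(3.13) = -29.87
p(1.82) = -8.50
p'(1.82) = -12.61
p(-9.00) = 718.92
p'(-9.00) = -228.38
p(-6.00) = 231.87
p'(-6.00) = -104.51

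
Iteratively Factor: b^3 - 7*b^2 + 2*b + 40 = (b - 5)*(b^2 - 2*b - 8) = (b - 5)*(b + 2)*(b - 4)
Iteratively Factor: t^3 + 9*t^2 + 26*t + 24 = (t + 3)*(t^2 + 6*t + 8) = (t + 2)*(t + 3)*(t + 4)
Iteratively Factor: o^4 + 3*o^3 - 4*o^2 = (o)*(o^3 + 3*o^2 - 4*o) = o*(o + 4)*(o^2 - o) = o^2*(o + 4)*(o - 1)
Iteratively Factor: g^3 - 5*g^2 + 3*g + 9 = (g - 3)*(g^2 - 2*g - 3) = (g - 3)^2*(g + 1)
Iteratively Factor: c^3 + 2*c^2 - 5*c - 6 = (c - 2)*(c^2 + 4*c + 3) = (c - 2)*(c + 1)*(c + 3)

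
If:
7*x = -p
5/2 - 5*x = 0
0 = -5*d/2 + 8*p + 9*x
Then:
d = -47/5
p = -7/2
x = 1/2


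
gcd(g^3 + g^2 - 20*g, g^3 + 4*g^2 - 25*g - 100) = g + 5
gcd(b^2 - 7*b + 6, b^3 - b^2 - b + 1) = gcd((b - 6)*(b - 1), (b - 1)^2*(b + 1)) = b - 1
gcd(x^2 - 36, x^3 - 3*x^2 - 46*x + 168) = x - 6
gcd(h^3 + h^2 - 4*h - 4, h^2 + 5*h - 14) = h - 2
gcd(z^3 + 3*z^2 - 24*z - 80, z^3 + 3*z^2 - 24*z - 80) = z^3 + 3*z^2 - 24*z - 80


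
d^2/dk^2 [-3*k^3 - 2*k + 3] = -18*k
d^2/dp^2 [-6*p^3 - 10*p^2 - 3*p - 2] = -36*p - 20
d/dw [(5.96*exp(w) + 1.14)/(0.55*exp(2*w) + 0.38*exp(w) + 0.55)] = (-3.278*exp(2*w) - 1.254*exp(w) + 2.8448)*exp(w)/(0.3025*exp(4*w) + 0.418*exp(3*w) + 0.7494*exp(2*w) + 0.418*exp(w) + 0.3025)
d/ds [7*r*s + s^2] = 7*r + 2*s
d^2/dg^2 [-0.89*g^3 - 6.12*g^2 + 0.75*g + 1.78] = -5.34*g - 12.24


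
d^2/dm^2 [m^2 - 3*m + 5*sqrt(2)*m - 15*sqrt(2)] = 2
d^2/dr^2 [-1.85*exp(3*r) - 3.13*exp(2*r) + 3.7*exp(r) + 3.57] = (-16.65*exp(2*r) - 12.52*exp(r) + 3.7)*exp(r)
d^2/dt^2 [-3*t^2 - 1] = -6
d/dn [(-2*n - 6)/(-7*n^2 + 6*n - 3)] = 14*(-n^2 - 6*n + 3)/(49*n^4 - 84*n^3 + 78*n^2 - 36*n + 9)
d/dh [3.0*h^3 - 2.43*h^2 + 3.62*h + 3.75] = 9.0*h^2 - 4.86*h + 3.62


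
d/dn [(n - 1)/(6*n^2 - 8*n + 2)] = -3/(18*n^2 - 12*n + 2)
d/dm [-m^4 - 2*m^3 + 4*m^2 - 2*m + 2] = -4*m^3 - 6*m^2 + 8*m - 2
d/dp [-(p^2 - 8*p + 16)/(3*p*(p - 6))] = 2*(-p^2 + 16*p - 48)/(3*p^2*(p^2 - 12*p + 36))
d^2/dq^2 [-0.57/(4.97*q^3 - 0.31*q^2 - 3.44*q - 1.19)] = ((16.9974*q - 0.3534)*(-4.97*q^3 + 0.31*q^2 + 3.44*q + 1.19) + 0.57*(-29.82*q^2 + 1.24*q + 6.88)*(-14.91*q^2 + 0.62*q + 3.44))/(-4.97*q^3 + 0.31*q^2 + 3.44*q + 1.19)^3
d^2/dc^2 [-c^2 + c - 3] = -2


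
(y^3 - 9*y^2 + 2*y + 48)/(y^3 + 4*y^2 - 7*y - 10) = (y^3 - 9*y^2 + 2*y + 48)/(y^3 + 4*y^2 - 7*y - 10)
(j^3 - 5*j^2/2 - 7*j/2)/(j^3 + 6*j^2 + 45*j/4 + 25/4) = 2*j*(2*j - 7)/(4*j^2 + 20*j + 25)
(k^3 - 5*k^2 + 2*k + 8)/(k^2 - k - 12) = (k^2 - k - 2)/(k + 3)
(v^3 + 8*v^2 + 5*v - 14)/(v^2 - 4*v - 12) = (v^2 + 6*v - 7)/(v - 6)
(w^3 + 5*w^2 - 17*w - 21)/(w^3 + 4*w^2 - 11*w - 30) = (w^2 + 8*w + 7)/(w^2 + 7*w + 10)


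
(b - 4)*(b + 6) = b^2 + 2*b - 24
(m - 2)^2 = m^2 - 4*m + 4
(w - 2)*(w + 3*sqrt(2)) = w^2 - 2*w + 3*sqrt(2)*w - 6*sqrt(2)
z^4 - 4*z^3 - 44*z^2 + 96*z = z*(z - 8)*(z - 2)*(z + 6)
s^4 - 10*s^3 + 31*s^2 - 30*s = s*(s - 5)*(s - 3)*(s - 2)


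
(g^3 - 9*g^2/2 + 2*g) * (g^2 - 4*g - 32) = g^5 - 17*g^4/2 - 12*g^3 + 136*g^2 - 64*g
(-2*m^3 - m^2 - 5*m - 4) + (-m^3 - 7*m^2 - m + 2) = -3*m^3 - 8*m^2 - 6*m - 2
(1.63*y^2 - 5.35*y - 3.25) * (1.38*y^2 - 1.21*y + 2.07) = 2.2494*y^4 - 9.3553*y^3 + 5.3626*y^2 - 7.142*y - 6.7275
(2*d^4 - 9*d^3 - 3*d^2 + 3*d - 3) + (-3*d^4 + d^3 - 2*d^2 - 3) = -d^4 - 8*d^3 - 5*d^2 + 3*d - 6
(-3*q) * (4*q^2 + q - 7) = -12*q^3 - 3*q^2 + 21*q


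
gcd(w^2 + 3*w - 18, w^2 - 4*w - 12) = 1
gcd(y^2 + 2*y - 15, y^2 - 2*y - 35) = y + 5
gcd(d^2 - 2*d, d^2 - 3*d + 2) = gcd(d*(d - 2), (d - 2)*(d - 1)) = d - 2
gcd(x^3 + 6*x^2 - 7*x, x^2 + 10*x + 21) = x + 7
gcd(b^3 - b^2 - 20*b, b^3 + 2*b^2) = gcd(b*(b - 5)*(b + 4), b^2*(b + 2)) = b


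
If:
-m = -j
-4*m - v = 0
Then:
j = -v/4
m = -v/4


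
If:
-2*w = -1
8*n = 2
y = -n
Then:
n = 1/4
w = 1/2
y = -1/4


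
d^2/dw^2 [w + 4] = 0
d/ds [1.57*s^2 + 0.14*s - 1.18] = 3.14*s + 0.14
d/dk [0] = 0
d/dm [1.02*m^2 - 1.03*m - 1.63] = 2.04*m - 1.03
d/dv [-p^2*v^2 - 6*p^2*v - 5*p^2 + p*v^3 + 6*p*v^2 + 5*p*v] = p*(-2*p*v - 6*p + 3*v^2 + 12*v + 5)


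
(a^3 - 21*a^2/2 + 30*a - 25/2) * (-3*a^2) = -3*a^5 + 63*a^4/2 - 90*a^3 + 75*a^2/2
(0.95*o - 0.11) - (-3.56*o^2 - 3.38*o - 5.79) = 3.56*o^2 + 4.33*o + 5.68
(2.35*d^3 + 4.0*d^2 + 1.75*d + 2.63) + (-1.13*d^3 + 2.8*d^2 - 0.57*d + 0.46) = 1.22*d^3 + 6.8*d^2 + 1.18*d + 3.09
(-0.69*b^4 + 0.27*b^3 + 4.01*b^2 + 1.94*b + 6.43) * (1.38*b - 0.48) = -0.9522*b^5 + 0.7038*b^4 + 5.4042*b^3 + 0.7524*b^2 + 7.9422*b - 3.0864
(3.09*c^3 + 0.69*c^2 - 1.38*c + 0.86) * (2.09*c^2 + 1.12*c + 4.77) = 6.4581*c^5 + 4.9029*c^4 + 12.6279*c^3 + 3.5431*c^2 - 5.6194*c + 4.1022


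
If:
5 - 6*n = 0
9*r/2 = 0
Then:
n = 5/6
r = 0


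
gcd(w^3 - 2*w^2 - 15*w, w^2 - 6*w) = w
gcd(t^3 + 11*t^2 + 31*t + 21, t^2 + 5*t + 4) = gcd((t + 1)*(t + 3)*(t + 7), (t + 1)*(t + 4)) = t + 1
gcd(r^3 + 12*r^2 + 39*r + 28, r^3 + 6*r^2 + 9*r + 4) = r^2 + 5*r + 4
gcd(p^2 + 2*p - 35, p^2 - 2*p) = 1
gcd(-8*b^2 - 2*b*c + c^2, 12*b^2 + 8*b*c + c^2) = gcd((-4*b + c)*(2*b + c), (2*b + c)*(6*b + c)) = 2*b + c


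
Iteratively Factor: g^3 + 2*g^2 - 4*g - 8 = (g - 2)*(g^2 + 4*g + 4) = (g - 2)*(g + 2)*(g + 2)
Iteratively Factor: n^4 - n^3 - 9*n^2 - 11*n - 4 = (n + 1)*(n^3 - 2*n^2 - 7*n - 4) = (n - 4)*(n + 1)*(n^2 + 2*n + 1) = (n - 4)*(n + 1)^2*(n + 1)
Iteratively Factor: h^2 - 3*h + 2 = (h - 1)*(h - 2)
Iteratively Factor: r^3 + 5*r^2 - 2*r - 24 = (r - 2)*(r^2 + 7*r + 12) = (r - 2)*(r + 3)*(r + 4)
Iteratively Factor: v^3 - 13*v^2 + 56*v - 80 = (v - 4)*(v^2 - 9*v + 20) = (v - 4)^2*(v - 5)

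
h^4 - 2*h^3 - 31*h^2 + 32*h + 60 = (h - 6)*(h - 2)*(h + 1)*(h + 5)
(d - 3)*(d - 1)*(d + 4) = d^3 - 13*d + 12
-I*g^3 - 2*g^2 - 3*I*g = g*(g - 3*I)*(-I*g + 1)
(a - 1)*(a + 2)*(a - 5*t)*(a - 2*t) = a^4 - 7*a^3*t + a^3 + 10*a^2*t^2 - 7*a^2*t - 2*a^2 + 10*a*t^2 + 14*a*t - 20*t^2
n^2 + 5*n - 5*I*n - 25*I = (n + 5)*(n - 5*I)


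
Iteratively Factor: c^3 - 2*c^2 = (c)*(c^2 - 2*c) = c^2*(c - 2)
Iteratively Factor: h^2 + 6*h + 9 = (h + 3)*(h + 3)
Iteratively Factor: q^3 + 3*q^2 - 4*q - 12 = (q - 2)*(q^2 + 5*q + 6) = (q - 2)*(q + 2)*(q + 3)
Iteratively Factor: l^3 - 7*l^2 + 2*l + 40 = (l - 4)*(l^2 - 3*l - 10) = (l - 4)*(l + 2)*(l - 5)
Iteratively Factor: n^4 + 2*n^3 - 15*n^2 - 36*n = (n + 3)*(n^3 - n^2 - 12*n) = (n + 3)^2*(n^2 - 4*n) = n*(n + 3)^2*(n - 4)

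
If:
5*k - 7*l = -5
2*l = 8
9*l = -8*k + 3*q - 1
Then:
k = 23/5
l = 4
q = 123/5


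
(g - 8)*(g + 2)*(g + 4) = g^3 - 2*g^2 - 40*g - 64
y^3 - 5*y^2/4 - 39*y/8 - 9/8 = (y - 3)*(y + 1/4)*(y + 3/2)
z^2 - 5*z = z*(z - 5)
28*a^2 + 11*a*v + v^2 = (4*a + v)*(7*a + v)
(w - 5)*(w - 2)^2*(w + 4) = w^4 - 5*w^3 - 12*w^2 + 76*w - 80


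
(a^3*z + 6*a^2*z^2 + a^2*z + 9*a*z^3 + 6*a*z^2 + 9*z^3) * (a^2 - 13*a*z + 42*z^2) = a^5*z - 7*a^4*z^2 + a^4*z - 27*a^3*z^3 - 7*a^3*z^2 + 135*a^2*z^4 - 27*a^2*z^3 + 378*a*z^5 + 135*a*z^4 + 378*z^5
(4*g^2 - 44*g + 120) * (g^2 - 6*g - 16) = 4*g^4 - 68*g^3 + 320*g^2 - 16*g - 1920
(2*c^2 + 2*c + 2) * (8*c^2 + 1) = 16*c^4 + 16*c^3 + 18*c^2 + 2*c + 2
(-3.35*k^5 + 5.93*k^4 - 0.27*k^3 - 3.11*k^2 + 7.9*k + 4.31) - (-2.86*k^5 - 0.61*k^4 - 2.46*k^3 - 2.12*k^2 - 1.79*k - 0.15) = -0.49*k^5 + 6.54*k^4 + 2.19*k^3 - 0.99*k^2 + 9.69*k + 4.46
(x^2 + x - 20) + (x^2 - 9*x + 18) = 2*x^2 - 8*x - 2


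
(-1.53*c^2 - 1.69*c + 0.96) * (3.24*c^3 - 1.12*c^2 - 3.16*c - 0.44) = -4.9572*c^5 - 3.762*c^4 + 9.838*c^3 + 4.9384*c^2 - 2.29*c - 0.4224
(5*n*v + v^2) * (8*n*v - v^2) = 40*n^2*v^2 + 3*n*v^3 - v^4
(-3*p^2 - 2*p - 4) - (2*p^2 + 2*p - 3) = -5*p^2 - 4*p - 1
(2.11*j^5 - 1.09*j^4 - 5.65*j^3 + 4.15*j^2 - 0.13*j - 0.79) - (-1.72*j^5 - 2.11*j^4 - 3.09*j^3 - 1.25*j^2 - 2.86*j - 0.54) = 3.83*j^5 + 1.02*j^4 - 2.56*j^3 + 5.4*j^2 + 2.73*j - 0.25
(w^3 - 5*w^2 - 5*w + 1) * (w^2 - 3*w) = w^5 - 8*w^4 + 10*w^3 + 16*w^2 - 3*w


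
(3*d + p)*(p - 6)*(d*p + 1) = 3*d^2*p^2 - 18*d^2*p + d*p^3 - 6*d*p^2 + 3*d*p - 18*d + p^2 - 6*p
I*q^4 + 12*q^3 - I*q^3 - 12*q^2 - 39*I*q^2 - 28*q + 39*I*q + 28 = (q - 1)*(q - 7*I)*(q - 4*I)*(I*q + 1)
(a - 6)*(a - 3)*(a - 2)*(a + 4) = a^4 - 7*a^3 - 8*a^2 + 108*a - 144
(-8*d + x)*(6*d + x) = -48*d^2 - 2*d*x + x^2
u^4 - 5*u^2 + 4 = (u - 2)*(u - 1)*(u + 1)*(u + 2)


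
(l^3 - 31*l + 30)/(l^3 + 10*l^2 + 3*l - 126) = (l^2 - 6*l + 5)/(l^2 + 4*l - 21)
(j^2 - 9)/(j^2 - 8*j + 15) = (j + 3)/(j - 5)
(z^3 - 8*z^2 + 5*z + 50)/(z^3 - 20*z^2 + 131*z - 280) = (z^2 - 3*z - 10)/(z^2 - 15*z + 56)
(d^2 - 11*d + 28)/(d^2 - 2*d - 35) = (d - 4)/(d + 5)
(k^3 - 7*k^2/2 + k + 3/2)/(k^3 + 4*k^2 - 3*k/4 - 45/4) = 2*(2*k^3 - 7*k^2 + 2*k + 3)/(4*k^3 + 16*k^2 - 3*k - 45)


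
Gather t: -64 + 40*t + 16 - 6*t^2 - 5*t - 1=-6*t^2 + 35*t - 49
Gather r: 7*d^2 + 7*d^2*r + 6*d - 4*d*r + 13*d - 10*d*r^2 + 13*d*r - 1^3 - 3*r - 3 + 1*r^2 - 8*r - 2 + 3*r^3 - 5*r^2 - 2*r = 7*d^2 + 19*d + 3*r^3 + r^2*(-10*d - 4) + r*(7*d^2 + 9*d - 13) - 6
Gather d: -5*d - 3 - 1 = -5*d - 4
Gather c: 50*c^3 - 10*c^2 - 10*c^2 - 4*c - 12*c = 50*c^3 - 20*c^2 - 16*c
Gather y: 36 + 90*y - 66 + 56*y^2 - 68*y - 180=56*y^2 + 22*y - 210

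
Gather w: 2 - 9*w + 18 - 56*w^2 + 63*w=-56*w^2 + 54*w + 20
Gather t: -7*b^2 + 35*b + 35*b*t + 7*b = -7*b^2 + 35*b*t + 42*b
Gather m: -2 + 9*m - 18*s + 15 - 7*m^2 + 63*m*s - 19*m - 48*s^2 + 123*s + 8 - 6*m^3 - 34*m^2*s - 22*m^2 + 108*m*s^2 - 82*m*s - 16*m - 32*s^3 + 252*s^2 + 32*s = -6*m^3 + m^2*(-34*s - 29) + m*(108*s^2 - 19*s - 26) - 32*s^3 + 204*s^2 + 137*s + 21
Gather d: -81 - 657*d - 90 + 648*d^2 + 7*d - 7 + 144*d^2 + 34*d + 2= 792*d^2 - 616*d - 176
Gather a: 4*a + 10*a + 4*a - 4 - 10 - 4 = 18*a - 18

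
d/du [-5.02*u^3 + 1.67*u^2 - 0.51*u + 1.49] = -15.06*u^2 + 3.34*u - 0.51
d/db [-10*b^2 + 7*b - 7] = 7 - 20*b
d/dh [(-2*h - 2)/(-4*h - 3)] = -2/(4*h + 3)^2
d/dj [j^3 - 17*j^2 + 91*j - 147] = 3*j^2 - 34*j + 91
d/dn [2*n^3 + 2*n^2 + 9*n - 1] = 6*n^2 + 4*n + 9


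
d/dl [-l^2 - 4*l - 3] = -2*l - 4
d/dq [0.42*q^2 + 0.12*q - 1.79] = 0.84*q + 0.12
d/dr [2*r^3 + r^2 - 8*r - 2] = 6*r^2 + 2*r - 8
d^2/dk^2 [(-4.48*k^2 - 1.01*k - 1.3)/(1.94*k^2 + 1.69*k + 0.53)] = (21.773784*k^3 - 1.718064*k^2 - 19.342188*k - 5.46009)/(7.301384*k^6 + 19.081452*k^5 + 22.606626*k^4 + 15.252757*k^3 + 6.176037*k^2 + 1.424163*k + 0.148877)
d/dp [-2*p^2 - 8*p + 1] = -4*p - 8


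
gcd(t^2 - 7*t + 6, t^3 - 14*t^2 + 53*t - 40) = t - 1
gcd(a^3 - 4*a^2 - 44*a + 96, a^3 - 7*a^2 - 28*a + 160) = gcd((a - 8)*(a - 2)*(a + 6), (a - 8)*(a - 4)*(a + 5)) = a - 8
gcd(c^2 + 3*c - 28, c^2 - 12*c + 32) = c - 4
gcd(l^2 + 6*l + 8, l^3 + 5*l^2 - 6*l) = 1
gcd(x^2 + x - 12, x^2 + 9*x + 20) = x + 4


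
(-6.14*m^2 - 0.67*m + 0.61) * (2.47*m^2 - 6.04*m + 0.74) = -15.1658*m^4 + 35.4307*m^3 + 1.0099*m^2 - 4.1802*m + 0.4514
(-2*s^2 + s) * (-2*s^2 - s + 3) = 4*s^4 - 7*s^2 + 3*s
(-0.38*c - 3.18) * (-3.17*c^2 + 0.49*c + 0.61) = 1.2046*c^3 + 9.8944*c^2 - 1.79*c - 1.9398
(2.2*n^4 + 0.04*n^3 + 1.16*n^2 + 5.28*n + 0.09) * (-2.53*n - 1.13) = -5.566*n^5 - 2.5872*n^4 - 2.98*n^3 - 14.6692*n^2 - 6.1941*n - 0.1017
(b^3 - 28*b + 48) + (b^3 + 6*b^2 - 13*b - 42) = 2*b^3 + 6*b^2 - 41*b + 6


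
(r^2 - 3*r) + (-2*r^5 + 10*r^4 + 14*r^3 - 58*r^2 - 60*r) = -2*r^5 + 10*r^4 + 14*r^3 - 57*r^2 - 63*r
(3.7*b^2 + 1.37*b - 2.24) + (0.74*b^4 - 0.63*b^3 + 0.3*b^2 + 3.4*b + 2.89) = 0.74*b^4 - 0.63*b^3 + 4.0*b^2 + 4.77*b + 0.65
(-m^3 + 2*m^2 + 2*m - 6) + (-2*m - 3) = -m^3 + 2*m^2 - 9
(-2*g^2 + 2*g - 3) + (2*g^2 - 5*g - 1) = -3*g - 4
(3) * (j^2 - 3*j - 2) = 3*j^2 - 9*j - 6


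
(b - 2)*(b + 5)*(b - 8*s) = b^3 - 8*b^2*s + 3*b^2 - 24*b*s - 10*b + 80*s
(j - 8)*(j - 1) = j^2 - 9*j + 8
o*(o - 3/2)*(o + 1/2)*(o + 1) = o^4 - 7*o^2/4 - 3*o/4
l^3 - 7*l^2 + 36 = (l - 6)*(l - 3)*(l + 2)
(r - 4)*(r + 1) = r^2 - 3*r - 4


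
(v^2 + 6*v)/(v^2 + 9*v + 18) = v/(v + 3)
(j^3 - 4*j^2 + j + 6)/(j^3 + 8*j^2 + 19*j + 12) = (j^2 - 5*j + 6)/(j^2 + 7*j + 12)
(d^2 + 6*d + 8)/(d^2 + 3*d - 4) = (d + 2)/(d - 1)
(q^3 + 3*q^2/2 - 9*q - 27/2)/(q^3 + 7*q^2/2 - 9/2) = (q - 3)/(q - 1)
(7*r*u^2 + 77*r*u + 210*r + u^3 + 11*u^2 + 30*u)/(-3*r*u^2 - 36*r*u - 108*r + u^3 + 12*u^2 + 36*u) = (-7*r*u - 35*r - u^2 - 5*u)/(3*r*u + 18*r - u^2 - 6*u)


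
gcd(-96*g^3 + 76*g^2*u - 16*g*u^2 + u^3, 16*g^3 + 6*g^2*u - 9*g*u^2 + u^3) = 16*g^2 - 10*g*u + u^2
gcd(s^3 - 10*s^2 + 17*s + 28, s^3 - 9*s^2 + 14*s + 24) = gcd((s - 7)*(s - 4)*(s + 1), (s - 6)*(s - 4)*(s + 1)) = s^2 - 3*s - 4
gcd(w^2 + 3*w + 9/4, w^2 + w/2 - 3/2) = w + 3/2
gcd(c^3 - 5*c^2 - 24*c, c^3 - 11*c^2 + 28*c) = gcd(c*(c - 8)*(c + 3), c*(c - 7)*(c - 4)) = c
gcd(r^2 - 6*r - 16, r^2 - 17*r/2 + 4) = r - 8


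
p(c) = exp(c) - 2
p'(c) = exp(c)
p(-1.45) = -1.77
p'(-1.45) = 0.23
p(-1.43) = -1.76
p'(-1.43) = 0.24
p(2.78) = 14.12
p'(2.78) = 16.12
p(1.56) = 2.76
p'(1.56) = 4.76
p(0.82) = 0.27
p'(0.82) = 2.27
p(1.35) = 1.86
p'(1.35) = 3.86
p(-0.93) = -1.61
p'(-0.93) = 0.39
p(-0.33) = -1.28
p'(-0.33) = 0.72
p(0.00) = -1.00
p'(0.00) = 1.00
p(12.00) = 162752.79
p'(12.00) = 162754.79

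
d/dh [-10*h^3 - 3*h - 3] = -30*h^2 - 3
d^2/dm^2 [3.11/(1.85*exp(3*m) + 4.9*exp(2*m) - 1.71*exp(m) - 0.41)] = ((-51.7815*exp(2*m) - 60.956*exp(m) + 5.3181)*(1.85*exp(3*m) + 4.9*exp(2*m) - 1.71*exp(m) - 0.41) + 3.11*(5.55*exp(2*m) + 9.8*exp(m) - 1.71)*(11.1*exp(2*m) + 19.6*exp(m) - 3.42)*exp(m))*exp(m)/(1.85*exp(3*m) + 4.9*exp(2*m) - 1.71*exp(m) - 0.41)^3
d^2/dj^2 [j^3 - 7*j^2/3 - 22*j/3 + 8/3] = 6*j - 14/3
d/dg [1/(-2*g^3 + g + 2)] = (6*g^2 - 1)/(-2*g^3 + g + 2)^2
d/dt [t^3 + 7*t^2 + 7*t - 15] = 3*t^2 + 14*t + 7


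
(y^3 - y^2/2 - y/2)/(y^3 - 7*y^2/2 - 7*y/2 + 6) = y*(2*y + 1)/(2*y^2 - 5*y - 12)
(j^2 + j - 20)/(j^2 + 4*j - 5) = (j - 4)/(j - 1)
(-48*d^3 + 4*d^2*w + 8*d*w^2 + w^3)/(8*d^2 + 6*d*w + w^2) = (-12*d^2 + 4*d*w + w^2)/(2*d + w)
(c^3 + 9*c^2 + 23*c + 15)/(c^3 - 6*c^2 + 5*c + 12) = (c^2 + 8*c + 15)/(c^2 - 7*c + 12)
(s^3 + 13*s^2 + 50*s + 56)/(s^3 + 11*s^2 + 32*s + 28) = (s + 4)/(s + 2)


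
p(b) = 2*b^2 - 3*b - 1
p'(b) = 4*b - 3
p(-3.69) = 37.30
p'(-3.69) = -17.76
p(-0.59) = 1.47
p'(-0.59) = -5.36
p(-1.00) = 4.00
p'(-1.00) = -7.00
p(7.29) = 83.42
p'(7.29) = 26.16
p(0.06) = -1.17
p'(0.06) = -2.76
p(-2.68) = 21.40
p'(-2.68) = -13.72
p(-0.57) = 1.36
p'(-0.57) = -5.28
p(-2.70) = 21.68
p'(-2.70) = -13.80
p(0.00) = -1.00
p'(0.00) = -3.00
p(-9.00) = 188.00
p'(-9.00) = -39.00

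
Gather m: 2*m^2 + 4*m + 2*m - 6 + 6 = 2*m^2 + 6*m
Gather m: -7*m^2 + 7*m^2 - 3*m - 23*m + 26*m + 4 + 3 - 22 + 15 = 0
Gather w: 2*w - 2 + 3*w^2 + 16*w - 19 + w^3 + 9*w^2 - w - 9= w^3 + 12*w^2 + 17*w - 30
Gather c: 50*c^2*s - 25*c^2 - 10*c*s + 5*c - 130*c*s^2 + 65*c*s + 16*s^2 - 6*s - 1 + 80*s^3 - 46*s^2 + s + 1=c^2*(50*s - 25) + c*(-130*s^2 + 55*s + 5) + 80*s^3 - 30*s^2 - 5*s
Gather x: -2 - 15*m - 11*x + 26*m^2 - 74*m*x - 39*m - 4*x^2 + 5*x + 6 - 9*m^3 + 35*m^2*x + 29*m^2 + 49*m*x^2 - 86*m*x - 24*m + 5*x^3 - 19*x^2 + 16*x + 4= -9*m^3 + 55*m^2 - 78*m + 5*x^3 + x^2*(49*m - 23) + x*(35*m^2 - 160*m + 10) + 8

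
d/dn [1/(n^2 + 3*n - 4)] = (-2*n - 3)/(n^2 + 3*n - 4)^2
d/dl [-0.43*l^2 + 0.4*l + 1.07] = 0.4 - 0.86*l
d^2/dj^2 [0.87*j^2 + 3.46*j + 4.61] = 1.74000000000000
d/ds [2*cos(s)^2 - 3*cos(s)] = (3 - 4*cos(s))*sin(s)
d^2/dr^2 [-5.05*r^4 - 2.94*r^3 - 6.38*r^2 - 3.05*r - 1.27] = -60.6*r^2 - 17.64*r - 12.76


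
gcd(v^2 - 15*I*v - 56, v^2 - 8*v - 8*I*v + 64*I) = v - 8*I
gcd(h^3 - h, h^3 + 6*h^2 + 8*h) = h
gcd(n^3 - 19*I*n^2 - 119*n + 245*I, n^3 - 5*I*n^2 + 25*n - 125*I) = n - 5*I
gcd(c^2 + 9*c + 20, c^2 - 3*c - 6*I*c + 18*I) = 1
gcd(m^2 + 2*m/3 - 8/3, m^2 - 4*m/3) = m - 4/3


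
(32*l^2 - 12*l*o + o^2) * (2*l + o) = 64*l^3 + 8*l^2*o - 10*l*o^2 + o^3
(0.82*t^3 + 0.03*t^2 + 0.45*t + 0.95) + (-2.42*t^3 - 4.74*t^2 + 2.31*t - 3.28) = -1.6*t^3 - 4.71*t^2 + 2.76*t - 2.33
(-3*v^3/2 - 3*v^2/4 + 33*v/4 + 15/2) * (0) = 0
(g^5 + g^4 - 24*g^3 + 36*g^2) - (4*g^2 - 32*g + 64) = g^5 + g^4 - 24*g^3 + 32*g^2 + 32*g - 64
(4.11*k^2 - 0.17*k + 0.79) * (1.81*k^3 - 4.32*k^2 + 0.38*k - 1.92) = 7.4391*k^5 - 18.0629*k^4 + 3.7261*k^3 - 11.3686*k^2 + 0.6266*k - 1.5168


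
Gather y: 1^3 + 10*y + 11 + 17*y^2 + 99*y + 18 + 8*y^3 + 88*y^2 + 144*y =8*y^3 + 105*y^2 + 253*y + 30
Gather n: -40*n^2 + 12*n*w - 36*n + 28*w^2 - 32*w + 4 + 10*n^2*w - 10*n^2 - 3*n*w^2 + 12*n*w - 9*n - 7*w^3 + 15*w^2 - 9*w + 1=n^2*(10*w - 50) + n*(-3*w^2 + 24*w - 45) - 7*w^3 + 43*w^2 - 41*w + 5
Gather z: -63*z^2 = -63*z^2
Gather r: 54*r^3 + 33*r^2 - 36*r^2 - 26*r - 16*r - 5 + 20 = 54*r^3 - 3*r^2 - 42*r + 15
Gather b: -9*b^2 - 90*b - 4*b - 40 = -9*b^2 - 94*b - 40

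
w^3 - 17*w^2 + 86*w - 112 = (w - 8)*(w - 7)*(w - 2)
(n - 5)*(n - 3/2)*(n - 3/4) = n^3 - 29*n^2/4 + 99*n/8 - 45/8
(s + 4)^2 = s^2 + 8*s + 16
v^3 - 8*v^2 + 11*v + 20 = (v - 5)*(v - 4)*(v + 1)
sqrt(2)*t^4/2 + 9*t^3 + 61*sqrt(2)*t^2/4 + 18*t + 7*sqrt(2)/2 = (t + sqrt(2)/2)*(t + sqrt(2))*(t + 7*sqrt(2))*(sqrt(2)*t/2 + 1/2)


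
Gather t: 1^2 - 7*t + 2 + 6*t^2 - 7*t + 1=6*t^2 - 14*t + 4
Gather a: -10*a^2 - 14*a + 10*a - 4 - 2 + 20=-10*a^2 - 4*a + 14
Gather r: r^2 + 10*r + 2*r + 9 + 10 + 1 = r^2 + 12*r + 20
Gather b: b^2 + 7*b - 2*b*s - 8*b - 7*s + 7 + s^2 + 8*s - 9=b^2 + b*(-2*s - 1) + s^2 + s - 2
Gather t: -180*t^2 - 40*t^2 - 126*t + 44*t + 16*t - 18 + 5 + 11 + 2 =-220*t^2 - 66*t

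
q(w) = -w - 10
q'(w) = -1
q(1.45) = -11.45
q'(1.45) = -1.00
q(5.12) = -15.12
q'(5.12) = -1.00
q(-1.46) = -8.54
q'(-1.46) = -1.00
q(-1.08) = -8.92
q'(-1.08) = -1.00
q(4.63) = -14.63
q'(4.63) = -1.00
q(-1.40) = -8.60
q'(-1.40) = -1.00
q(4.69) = -14.69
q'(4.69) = -1.00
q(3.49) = -13.49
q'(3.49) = -1.00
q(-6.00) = -4.00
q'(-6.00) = -1.00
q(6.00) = -16.00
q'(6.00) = -1.00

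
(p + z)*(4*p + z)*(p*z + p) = 4*p^3*z + 4*p^3 + 5*p^2*z^2 + 5*p^2*z + p*z^3 + p*z^2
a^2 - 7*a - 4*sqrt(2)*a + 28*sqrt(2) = (a - 7)*(a - 4*sqrt(2))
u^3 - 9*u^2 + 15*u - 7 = (u - 7)*(u - 1)^2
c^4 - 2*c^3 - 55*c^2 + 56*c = c*(c - 8)*(c - 1)*(c + 7)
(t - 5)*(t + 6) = t^2 + t - 30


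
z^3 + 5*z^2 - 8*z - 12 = (z - 2)*(z + 1)*(z + 6)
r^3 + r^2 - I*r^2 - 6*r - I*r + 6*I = (r - 2)*(r + 3)*(r - I)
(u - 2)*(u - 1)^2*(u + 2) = u^4 - 2*u^3 - 3*u^2 + 8*u - 4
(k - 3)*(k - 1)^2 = k^3 - 5*k^2 + 7*k - 3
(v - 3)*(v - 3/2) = v^2 - 9*v/2 + 9/2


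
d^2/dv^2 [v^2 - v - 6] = 2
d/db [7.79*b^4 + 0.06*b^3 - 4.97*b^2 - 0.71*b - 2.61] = 31.16*b^3 + 0.18*b^2 - 9.94*b - 0.71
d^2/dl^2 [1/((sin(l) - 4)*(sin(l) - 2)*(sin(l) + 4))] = (-9*sin(l)^6 + 22*sin(l)^5 + 28*sin(l)^4 + 160*sin(l)^3 - 584*sin(l)^2 - 512*sin(l) + 640)/((sin(l) - 4)^3*(sin(l) - 2)^3*(sin(l) + 4)^3)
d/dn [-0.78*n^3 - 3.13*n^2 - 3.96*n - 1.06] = -2.34*n^2 - 6.26*n - 3.96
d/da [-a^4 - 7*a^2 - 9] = -4*a^3 - 14*a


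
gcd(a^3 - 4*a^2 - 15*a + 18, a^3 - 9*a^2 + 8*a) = a - 1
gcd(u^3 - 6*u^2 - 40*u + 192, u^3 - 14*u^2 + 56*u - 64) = u^2 - 12*u + 32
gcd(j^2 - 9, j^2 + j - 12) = j - 3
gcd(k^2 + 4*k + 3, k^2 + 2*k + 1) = k + 1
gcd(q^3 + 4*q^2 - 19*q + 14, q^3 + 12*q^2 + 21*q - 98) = q^2 + 5*q - 14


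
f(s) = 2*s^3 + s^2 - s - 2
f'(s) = 6*s^2 + 2*s - 1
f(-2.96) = -42.15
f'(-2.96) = 45.65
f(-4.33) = -141.29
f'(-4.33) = 102.83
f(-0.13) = -1.86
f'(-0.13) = -1.16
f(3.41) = 85.52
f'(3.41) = 75.59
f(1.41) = 4.18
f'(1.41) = 13.75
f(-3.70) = -85.92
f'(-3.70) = 73.74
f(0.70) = -1.52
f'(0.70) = 3.34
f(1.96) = 14.94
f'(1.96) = 25.97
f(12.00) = 3586.00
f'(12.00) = 887.00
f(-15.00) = -6512.00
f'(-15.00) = 1319.00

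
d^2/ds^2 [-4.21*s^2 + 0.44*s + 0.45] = -8.42000000000000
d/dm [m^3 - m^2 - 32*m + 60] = 3*m^2 - 2*m - 32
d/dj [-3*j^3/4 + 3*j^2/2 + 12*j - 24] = -9*j^2/4 + 3*j + 12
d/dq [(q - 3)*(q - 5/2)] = 2*q - 11/2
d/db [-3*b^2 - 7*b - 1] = -6*b - 7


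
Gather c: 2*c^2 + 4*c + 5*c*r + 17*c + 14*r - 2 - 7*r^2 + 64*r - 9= 2*c^2 + c*(5*r + 21) - 7*r^2 + 78*r - 11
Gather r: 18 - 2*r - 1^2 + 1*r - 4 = 13 - r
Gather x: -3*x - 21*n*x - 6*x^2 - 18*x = -6*x^2 + x*(-21*n - 21)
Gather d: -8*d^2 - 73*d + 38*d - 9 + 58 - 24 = -8*d^2 - 35*d + 25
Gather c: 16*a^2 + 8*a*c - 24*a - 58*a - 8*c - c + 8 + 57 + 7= 16*a^2 - 82*a + c*(8*a - 9) + 72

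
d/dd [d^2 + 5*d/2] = 2*d + 5/2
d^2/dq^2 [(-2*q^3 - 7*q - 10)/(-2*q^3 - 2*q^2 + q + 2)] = 8*(-2*q^6 + 24*q^5 + 93*q^4 + 93*q^3 + 60*q^2 + 42*q + 9)/(8*q^9 + 24*q^8 + 12*q^7 - 40*q^6 - 54*q^5 + 6*q^4 + 47*q^3 + 18*q^2 - 12*q - 8)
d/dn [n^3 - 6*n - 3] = 3*n^2 - 6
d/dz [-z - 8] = -1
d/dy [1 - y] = -1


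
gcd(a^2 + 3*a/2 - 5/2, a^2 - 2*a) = 1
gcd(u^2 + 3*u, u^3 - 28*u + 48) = 1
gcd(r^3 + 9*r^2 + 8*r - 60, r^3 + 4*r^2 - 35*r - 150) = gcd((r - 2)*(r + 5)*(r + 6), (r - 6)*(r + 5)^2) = r + 5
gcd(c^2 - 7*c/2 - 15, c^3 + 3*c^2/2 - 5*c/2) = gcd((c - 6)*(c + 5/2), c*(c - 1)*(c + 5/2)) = c + 5/2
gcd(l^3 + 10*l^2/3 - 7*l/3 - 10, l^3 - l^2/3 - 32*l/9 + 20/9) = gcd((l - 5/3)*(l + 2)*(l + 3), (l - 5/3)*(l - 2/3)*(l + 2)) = l^2 + l/3 - 10/3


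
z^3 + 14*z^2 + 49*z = z*(z + 7)^2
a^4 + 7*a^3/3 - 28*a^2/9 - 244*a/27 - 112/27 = (a - 2)*(a + 2/3)*(a + 4/3)*(a + 7/3)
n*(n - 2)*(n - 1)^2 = n^4 - 4*n^3 + 5*n^2 - 2*n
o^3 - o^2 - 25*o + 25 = (o - 5)*(o - 1)*(o + 5)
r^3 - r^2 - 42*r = r*(r - 7)*(r + 6)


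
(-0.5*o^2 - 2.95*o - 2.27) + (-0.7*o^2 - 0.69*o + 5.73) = -1.2*o^2 - 3.64*o + 3.46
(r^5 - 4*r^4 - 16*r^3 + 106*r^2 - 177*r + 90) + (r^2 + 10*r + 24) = r^5 - 4*r^4 - 16*r^3 + 107*r^2 - 167*r + 114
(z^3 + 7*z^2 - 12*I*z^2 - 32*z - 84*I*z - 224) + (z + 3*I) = z^3 + 7*z^2 - 12*I*z^2 - 31*z - 84*I*z - 224 + 3*I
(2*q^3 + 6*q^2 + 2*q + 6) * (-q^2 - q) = -2*q^5 - 8*q^4 - 8*q^3 - 8*q^2 - 6*q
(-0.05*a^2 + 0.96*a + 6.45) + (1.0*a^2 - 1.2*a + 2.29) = 0.95*a^2 - 0.24*a + 8.74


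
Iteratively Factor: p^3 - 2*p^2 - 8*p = (p)*(p^2 - 2*p - 8) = p*(p + 2)*(p - 4)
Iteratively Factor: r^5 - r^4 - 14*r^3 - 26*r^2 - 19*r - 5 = (r + 1)*(r^4 - 2*r^3 - 12*r^2 - 14*r - 5) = (r + 1)^2*(r^3 - 3*r^2 - 9*r - 5) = (r - 5)*(r + 1)^2*(r^2 + 2*r + 1) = (r - 5)*(r + 1)^3*(r + 1)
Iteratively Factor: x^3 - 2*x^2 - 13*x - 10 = (x + 1)*(x^2 - 3*x - 10) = (x + 1)*(x + 2)*(x - 5)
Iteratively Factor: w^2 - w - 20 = (w - 5)*(w + 4)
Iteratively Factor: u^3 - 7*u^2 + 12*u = (u - 4)*(u^2 - 3*u) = u*(u - 4)*(u - 3)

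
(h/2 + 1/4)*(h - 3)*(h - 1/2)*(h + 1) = h^4/2 - h^3 - 13*h^2/8 + h/4 + 3/8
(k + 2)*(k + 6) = k^2 + 8*k + 12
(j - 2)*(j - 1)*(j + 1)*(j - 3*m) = j^4 - 3*j^3*m - 2*j^3 + 6*j^2*m - j^2 + 3*j*m + 2*j - 6*m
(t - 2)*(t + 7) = t^2 + 5*t - 14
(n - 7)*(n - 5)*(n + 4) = n^3 - 8*n^2 - 13*n + 140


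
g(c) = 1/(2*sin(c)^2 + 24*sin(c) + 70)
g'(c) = (-4*sin(c)*cos(c) - 24*cos(c))/(2*sin(c)^2 + 24*sin(c) + 70)^2 = -(sin(c) + 6)*cos(c)/(sin(c)^2 + 12*sin(c) + 35)^2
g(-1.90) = 0.02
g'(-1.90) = 0.00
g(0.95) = 0.01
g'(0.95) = -0.00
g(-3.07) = 0.01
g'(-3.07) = 0.01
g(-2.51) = 0.02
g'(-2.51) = 0.01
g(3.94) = 0.02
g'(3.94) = 0.01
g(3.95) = 0.02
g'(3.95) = 0.01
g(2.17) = 0.01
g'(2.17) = 0.00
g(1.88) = 0.01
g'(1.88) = 0.00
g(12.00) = 0.02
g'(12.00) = -0.00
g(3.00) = 0.01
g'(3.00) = 0.00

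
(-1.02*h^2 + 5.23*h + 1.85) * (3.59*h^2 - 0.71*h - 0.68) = -3.6618*h^4 + 19.4999*h^3 + 3.6218*h^2 - 4.8699*h - 1.258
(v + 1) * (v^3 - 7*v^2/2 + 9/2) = v^4 - 5*v^3/2 - 7*v^2/2 + 9*v/2 + 9/2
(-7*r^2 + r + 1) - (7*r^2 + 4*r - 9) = -14*r^2 - 3*r + 10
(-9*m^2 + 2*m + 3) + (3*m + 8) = -9*m^2 + 5*m + 11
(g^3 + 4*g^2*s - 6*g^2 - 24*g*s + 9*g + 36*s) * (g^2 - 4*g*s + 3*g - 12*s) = g^5 - 3*g^4 - 16*g^3*s^2 - 9*g^3 + 48*g^2*s^2 + 27*g^2 + 144*g*s^2 - 432*s^2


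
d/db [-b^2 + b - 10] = 1 - 2*b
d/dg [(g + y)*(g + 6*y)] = 2*g + 7*y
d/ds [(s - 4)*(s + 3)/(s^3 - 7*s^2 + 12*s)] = (-s^2 - 6*s + 9)/(s^2*(s^2 - 6*s + 9))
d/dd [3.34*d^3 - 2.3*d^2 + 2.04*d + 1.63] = 10.02*d^2 - 4.6*d + 2.04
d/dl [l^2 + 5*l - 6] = 2*l + 5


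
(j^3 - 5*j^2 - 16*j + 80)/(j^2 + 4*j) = j - 9 + 20/j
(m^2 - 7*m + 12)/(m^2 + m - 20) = (m - 3)/(m + 5)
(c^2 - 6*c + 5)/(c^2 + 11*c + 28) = (c^2 - 6*c + 5)/(c^2 + 11*c + 28)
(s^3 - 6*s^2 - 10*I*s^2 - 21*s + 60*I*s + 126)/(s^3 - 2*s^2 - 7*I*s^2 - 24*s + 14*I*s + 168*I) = (s - 3*I)/(s + 4)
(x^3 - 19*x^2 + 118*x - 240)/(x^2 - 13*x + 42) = (x^2 - 13*x + 40)/(x - 7)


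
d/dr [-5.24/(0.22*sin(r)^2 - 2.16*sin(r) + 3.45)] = (2.3056*sin(r) - 11.3184)*cos(r)/(0.22*sin(r)^2 - 2.16*sin(r) + 3.45)^2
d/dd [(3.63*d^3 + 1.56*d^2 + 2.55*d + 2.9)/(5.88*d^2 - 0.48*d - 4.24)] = (21.3444*d^4 - 3.4848*d^3 - 61.9164*d^2 - 47.3328*d - 9.42)/(34.5744*d^4 - 5.6448*d^3 - 49.632*d^2 + 4.0704*d + 17.9776)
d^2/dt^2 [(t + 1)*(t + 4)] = 2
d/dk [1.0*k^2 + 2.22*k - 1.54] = 2.0*k + 2.22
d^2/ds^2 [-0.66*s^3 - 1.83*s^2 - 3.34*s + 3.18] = -3.96*s - 3.66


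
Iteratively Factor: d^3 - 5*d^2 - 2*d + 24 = (d + 2)*(d^2 - 7*d + 12) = (d - 3)*(d + 2)*(d - 4)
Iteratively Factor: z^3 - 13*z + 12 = (z - 3)*(z^2 + 3*z - 4) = (z - 3)*(z - 1)*(z + 4)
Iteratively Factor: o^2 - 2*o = (o - 2)*(o)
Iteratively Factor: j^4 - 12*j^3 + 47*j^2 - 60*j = (j - 5)*(j^3 - 7*j^2 + 12*j) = j*(j - 5)*(j^2 - 7*j + 12) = j*(j - 5)*(j - 4)*(j - 3)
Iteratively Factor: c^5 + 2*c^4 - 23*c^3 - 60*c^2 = (c)*(c^4 + 2*c^3 - 23*c^2 - 60*c) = c*(c - 5)*(c^3 + 7*c^2 + 12*c) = c^2*(c - 5)*(c^2 + 7*c + 12) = c^2*(c - 5)*(c + 3)*(c + 4)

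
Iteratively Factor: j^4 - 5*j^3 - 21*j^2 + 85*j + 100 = (j - 5)*(j^3 - 21*j - 20) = (j - 5)^2*(j^2 + 5*j + 4) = (j - 5)^2*(j + 1)*(j + 4)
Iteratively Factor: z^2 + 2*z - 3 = (z + 3)*(z - 1)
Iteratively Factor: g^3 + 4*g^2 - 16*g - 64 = (g + 4)*(g^2 - 16) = (g + 4)^2*(g - 4)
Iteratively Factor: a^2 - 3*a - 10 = (a - 5)*(a + 2)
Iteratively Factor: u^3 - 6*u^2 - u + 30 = (u - 5)*(u^2 - u - 6) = (u - 5)*(u + 2)*(u - 3)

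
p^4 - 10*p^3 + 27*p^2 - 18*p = p*(p - 6)*(p - 3)*(p - 1)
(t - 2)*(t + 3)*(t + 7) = t^3 + 8*t^2 + t - 42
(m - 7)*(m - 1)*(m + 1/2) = m^3 - 15*m^2/2 + 3*m + 7/2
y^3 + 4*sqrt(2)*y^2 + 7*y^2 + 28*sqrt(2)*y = y*(y + 7)*(y + 4*sqrt(2))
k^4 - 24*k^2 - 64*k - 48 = (k - 6)*(k + 2)^3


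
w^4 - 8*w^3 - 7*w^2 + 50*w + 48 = (w - 8)*(w - 3)*(w + 1)*(w + 2)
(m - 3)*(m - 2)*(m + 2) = m^3 - 3*m^2 - 4*m + 12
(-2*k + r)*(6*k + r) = -12*k^2 + 4*k*r + r^2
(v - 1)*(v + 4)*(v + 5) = v^3 + 8*v^2 + 11*v - 20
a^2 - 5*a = a*(a - 5)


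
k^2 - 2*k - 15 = (k - 5)*(k + 3)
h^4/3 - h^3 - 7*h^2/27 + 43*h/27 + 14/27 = (h/3 + 1/3)*(h - 7/3)*(h - 2)*(h + 1/3)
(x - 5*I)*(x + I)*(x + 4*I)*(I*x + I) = I*x^4 + I*x^3 + 21*I*x^2 - 20*x + 21*I*x - 20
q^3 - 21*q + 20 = (q - 4)*(q - 1)*(q + 5)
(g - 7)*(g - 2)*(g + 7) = g^3 - 2*g^2 - 49*g + 98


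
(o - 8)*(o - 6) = o^2 - 14*o + 48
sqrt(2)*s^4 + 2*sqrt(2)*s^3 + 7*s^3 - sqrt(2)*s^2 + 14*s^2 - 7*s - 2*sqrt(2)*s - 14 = (s - 1)*(s + 2)*(s + 7*sqrt(2)/2)*(sqrt(2)*s + sqrt(2))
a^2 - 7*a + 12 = (a - 4)*(a - 3)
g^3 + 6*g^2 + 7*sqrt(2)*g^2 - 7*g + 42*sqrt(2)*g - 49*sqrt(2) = (g - 1)*(g + 7)*(g + 7*sqrt(2))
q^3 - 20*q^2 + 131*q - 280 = (q - 8)*(q - 7)*(q - 5)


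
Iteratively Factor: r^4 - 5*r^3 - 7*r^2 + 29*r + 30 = (r - 3)*(r^3 - 2*r^2 - 13*r - 10) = (r - 3)*(r + 1)*(r^2 - 3*r - 10) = (r - 3)*(r + 1)*(r + 2)*(r - 5)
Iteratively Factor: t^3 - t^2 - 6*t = (t - 3)*(t^2 + 2*t) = t*(t - 3)*(t + 2)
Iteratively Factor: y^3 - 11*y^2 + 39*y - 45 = (y - 3)*(y^2 - 8*y + 15) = (y - 5)*(y - 3)*(y - 3)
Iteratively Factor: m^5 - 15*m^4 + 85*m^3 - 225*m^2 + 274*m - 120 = (m - 1)*(m^4 - 14*m^3 + 71*m^2 - 154*m + 120) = (m - 4)*(m - 1)*(m^3 - 10*m^2 + 31*m - 30) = (m - 5)*(m - 4)*(m - 1)*(m^2 - 5*m + 6) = (m - 5)*(m - 4)*(m - 3)*(m - 1)*(m - 2)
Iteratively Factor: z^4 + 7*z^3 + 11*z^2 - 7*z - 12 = (z + 3)*(z^3 + 4*z^2 - z - 4) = (z + 1)*(z + 3)*(z^2 + 3*z - 4) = (z + 1)*(z + 3)*(z + 4)*(z - 1)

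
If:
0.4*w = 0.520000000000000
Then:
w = 1.30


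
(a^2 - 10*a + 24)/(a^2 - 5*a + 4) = (a - 6)/(a - 1)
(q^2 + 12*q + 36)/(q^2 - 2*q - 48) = (q + 6)/(q - 8)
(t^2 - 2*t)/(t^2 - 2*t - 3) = t*(2 - t)/(-t^2 + 2*t + 3)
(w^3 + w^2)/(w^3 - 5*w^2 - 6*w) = w/(w - 6)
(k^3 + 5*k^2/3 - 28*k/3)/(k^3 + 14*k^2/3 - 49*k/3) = (k + 4)/(k + 7)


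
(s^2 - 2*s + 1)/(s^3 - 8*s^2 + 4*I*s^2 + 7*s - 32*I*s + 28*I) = (s - 1)/(s^2 + s*(-7 + 4*I) - 28*I)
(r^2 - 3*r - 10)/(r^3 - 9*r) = (r^2 - 3*r - 10)/(r*(r^2 - 9))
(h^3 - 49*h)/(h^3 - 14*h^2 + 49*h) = (h + 7)/(h - 7)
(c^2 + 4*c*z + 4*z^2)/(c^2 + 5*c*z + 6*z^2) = (c + 2*z)/(c + 3*z)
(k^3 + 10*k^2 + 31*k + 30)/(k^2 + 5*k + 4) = (k^3 + 10*k^2 + 31*k + 30)/(k^2 + 5*k + 4)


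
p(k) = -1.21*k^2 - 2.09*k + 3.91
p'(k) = -2.42*k - 2.09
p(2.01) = -5.18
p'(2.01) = -6.95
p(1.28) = -0.75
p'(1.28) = -5.19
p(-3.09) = -1.19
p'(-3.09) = 5.39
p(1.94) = -4.70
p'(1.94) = -6.78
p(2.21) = -6.62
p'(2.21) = -7.44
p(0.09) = 3.71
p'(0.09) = -2.31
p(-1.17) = 4.70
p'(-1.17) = 0.74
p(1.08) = 0.24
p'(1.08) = -4.70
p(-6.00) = -27.11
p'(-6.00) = 12.43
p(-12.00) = -145.25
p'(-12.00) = 26.95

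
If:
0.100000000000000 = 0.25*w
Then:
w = 0.40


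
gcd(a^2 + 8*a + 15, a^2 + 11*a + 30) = a + 5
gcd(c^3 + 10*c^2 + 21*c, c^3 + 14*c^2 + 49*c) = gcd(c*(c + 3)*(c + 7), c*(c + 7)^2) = c^2 + 7*c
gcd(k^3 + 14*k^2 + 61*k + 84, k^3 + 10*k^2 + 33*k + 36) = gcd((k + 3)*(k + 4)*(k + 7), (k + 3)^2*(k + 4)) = k^2 + 7*k + 12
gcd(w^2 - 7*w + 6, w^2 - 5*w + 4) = w - 1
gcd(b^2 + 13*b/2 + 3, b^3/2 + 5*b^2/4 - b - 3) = 1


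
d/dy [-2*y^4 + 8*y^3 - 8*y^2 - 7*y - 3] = -8*y^3 + 24*y^2 - 16*y - 7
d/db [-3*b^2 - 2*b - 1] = -6*b - 2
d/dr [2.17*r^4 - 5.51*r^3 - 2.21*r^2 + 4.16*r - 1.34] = 8.68*r^3 - 16.53*r^2 - 4.42*r + 4.16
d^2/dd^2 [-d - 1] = 0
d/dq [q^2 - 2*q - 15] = 2*q - 2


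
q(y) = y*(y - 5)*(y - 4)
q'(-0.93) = 39.33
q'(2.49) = -6.22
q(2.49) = 9.44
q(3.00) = 6.00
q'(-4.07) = 142.95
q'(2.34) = -5.69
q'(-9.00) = 425.00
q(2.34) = 10.33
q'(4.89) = 3.72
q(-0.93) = -27.19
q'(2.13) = -4.73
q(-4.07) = -297.90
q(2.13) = 11.43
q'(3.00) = -7.00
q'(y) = y*(y - 5) + y*(y - 4) + (y - 5)*(y - 4) = 3*y^2 - 18*y + 20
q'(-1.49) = 53.48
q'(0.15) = 17.37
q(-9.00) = -1638.00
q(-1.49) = -53.09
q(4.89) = -0.48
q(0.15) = 2.80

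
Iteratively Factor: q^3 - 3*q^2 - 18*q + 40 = (q + 4)*(q^2 - 7*q + 10) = (q - 5)*(q + 4)*(q - 2)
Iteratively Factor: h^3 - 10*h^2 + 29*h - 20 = (h - 5)*(h^2 - 5*h + 4) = (h - 5)*(h - 4)*(h - 1)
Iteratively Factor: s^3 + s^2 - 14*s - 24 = (s - 4)*(s^2 + 5*s + 6) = (s - 4)*(s + 3)*(s + 2)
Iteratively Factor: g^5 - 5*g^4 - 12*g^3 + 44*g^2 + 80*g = (g - 5)*(g^4 - 12*g^2 - 16*g) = (g - 5)*(g + 2)*(g^3 - 2*g^2 - 8*g) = (g - 5)*(g + 2)^2*(g^2 - 4*g) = g*(g - 5)*(g + 2)^2*(g - 4)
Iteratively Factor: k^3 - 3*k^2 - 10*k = (k + 2)*(k^2 - 5*k) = k*(k + 2)*(k - 5)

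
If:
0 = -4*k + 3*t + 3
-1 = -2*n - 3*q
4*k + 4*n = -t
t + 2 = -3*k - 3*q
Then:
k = -3/14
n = 15/28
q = -1/42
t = -9/7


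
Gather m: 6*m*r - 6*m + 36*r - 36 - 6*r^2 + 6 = m*(6*r - 6) - 6*r^2 + 36*r - 30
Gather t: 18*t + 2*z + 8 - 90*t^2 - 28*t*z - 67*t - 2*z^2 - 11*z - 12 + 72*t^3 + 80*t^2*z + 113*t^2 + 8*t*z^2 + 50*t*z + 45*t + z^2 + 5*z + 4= 72*t^3 + t^2*(80*z + 23) + t*(8*z^2 + 22*z - 4) - z^2 - 4*z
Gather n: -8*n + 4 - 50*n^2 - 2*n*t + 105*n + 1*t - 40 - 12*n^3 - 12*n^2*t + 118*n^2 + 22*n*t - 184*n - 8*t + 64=-12*n^3 + n^2*(68 - 12*t) + n*(20*t - 87) - 7*t + 28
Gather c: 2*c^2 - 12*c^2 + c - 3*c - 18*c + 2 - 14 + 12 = -10*c^2 - 20*c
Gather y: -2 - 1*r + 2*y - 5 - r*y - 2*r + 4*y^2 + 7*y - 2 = -3*r + 4*y^2 + y*(9 - r) - 9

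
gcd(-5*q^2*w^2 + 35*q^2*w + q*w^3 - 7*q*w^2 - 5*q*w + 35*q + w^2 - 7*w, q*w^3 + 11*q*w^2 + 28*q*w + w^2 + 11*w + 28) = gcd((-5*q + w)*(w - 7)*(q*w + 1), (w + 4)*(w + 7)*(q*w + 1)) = q*w + 1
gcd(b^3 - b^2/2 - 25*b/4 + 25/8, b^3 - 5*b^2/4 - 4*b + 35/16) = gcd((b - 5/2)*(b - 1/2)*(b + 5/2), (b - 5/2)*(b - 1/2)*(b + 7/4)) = b^2 - 3*b + 5/4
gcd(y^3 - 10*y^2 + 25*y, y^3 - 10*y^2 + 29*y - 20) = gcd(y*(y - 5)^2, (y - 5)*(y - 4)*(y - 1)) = y - 5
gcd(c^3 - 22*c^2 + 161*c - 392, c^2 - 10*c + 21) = c - 7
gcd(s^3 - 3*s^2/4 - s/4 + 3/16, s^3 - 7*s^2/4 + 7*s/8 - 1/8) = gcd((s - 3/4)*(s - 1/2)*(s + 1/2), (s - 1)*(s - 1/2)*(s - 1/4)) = s - 1/2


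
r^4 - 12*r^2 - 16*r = r*(r - 4)*(r + 2)^2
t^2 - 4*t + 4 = (t - 2)^2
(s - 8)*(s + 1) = s^2 - 7*s - 8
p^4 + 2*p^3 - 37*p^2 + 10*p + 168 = (p - 4)*(p - 3)*(p + 2)*(p + 7)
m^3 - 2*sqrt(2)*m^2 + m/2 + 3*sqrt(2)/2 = (m - 3*sqrt(2)/2)*(m - sqrt(2))*(m + sqrt(2)/2)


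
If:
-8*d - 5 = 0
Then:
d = -5/8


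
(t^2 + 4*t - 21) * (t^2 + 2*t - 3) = t^4 + 6*t^3 - 16*t^2 - 54*t + 63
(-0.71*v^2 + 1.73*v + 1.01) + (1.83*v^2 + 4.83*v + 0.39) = 1.12*v^2 + 6.56*v + 1.4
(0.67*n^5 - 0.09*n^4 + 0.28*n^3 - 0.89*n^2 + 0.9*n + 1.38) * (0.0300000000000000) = 0.0201*n^5 - 0.0027*n^4 + 0.0084*n^3 - 0.0267*n^2 + 0.027*n + 0.0414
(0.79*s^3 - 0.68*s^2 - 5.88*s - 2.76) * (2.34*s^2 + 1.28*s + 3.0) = 1.8486*s^5 - 0.58*s^4 - 12.2596*s^3 - 16.0248*s^2 - 21.1728*s - 8.28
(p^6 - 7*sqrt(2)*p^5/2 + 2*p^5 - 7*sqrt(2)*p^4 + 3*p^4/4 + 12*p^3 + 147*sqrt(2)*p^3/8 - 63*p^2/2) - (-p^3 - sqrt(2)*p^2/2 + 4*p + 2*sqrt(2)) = p^6 - 7*sqrt(2)*p^5/2 + 2*p^5 - 7*sqrt(2)*p^4 + 3*p^4/4 + 13*p^3 + 147*sqrt(2)*p^3/8 - 63*p^2/2 + sqrt(2)*p^2/2 - 4*p - 2*sqrt(2)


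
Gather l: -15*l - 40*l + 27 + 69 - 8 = 88 - 55*l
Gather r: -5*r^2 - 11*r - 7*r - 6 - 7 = -5*r^2 - 18*r - 13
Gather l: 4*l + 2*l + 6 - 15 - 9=6*l - 18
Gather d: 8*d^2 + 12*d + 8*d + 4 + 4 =8*d^2 + 20*d + 8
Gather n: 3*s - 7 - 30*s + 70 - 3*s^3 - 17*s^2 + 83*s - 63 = -3*s^3 - 17*s^2 + 56*s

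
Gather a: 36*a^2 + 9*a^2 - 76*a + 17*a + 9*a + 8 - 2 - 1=45*a^2 - 50*a + 5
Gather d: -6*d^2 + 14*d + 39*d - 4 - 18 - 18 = -6*d^2 + 53*d - 40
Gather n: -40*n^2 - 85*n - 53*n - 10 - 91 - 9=-40*n^2 - 138*n - 110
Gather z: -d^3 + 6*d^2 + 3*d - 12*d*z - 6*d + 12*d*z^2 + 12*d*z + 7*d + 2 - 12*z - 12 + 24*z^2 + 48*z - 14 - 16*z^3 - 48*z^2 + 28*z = -d^3 + 6*d^2 + 4*d - 16*z^3 + z^2*(12*d - 24) + 64*z - 24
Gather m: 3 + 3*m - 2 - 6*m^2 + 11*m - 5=-6*m^2 + 14*m - 4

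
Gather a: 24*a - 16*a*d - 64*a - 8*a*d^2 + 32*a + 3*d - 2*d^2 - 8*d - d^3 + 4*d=a*(-8*d^2 - 16*d - 8) - d^3 - 2*d^2 - d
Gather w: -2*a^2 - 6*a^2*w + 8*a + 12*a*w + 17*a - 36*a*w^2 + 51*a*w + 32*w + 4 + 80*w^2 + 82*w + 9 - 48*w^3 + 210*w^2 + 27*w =-2*a^2 + 25*a - 48*w^3 + w^2*(290 - 36*a) + w*(-6*a^2 + 63*a + 141) + 13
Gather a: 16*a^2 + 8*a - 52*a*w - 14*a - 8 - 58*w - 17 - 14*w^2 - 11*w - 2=16*a^2 + a*(-52*w - 6) - 14*w^2 - 69*w - 27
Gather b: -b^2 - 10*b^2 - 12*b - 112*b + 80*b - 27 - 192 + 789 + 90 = -11*b^2 - 44*b + 660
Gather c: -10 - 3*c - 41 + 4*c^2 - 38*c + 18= 4*c^2 - 41*c - 33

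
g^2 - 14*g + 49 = (g - 7)^2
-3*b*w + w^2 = w*(-3*b + w)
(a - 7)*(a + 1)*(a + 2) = a^3 - 4*a^2 - 19*a - 14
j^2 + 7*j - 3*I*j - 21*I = (j + 7)*(j - 3*I)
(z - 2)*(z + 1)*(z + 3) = z^3 + 2*z^2 - 5*z - 6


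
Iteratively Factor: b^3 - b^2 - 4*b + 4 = (b - 2)*(b^2 + b - 2) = (b - 2)*(b + 2)*(b - 1)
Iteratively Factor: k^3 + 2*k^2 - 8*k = (k + 4)*(k^2 - 2*k) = k*(k + 4)*(k - 2)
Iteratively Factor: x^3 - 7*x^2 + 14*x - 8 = (x - 1)*(x^2 - 6*x + 8) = (x - 4)*(x - 1)*(x - 2)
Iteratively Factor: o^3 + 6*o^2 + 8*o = (o + 4)*(o^2 + 2*o) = (o + 2)*(o + 4)*(o)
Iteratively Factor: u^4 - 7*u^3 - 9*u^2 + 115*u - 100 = (u - 5)*(u^3 - 2*u^2 - 19*u + 20) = (u - 5)*(u + 4)*(u^2 - 6*u + 5) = (u - 5)^2*(u + 4)*(u - 1)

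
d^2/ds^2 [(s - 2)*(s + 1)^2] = 6*s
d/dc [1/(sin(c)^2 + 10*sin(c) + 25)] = -2*cos(c)/(sin(c) + 5)^3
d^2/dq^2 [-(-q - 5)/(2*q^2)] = (q + 15)/q^4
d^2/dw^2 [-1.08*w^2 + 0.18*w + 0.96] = -2.16000000000000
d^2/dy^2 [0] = 0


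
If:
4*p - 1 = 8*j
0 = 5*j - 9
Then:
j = 9/5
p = 77/20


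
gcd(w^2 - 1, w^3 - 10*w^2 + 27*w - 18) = w - 1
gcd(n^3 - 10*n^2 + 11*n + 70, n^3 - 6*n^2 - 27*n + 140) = n - 7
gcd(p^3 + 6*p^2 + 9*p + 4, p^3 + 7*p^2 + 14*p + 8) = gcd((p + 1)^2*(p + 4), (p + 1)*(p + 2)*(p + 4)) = p^2 + 5*p + 4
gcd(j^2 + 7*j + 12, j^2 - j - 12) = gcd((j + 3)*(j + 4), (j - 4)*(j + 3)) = j + 3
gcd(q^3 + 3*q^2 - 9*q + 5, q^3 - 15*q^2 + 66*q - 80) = 1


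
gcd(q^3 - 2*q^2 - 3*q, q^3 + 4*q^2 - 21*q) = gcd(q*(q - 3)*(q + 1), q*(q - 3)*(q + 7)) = q^2 - 3*q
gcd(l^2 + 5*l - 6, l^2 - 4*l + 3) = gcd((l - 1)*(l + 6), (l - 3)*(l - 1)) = l - 1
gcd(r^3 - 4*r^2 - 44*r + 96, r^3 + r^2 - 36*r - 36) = r + 6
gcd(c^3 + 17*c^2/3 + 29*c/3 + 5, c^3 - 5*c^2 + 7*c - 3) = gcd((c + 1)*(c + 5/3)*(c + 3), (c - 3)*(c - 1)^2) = 1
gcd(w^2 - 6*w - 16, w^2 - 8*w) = w - 8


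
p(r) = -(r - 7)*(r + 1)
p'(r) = 6 - 2*r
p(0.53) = 9.90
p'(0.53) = 4.94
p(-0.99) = 0.08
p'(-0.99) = 7.98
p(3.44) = 15.81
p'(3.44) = -0.88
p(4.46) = 13.87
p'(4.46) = -2.92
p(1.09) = 12.35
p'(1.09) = 3.82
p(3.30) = 15.91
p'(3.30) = -0.60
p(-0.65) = 2.68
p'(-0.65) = 7.30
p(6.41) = 4.37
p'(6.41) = -6.82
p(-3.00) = -20.00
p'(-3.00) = 12.00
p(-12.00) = -209.00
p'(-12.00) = 30.00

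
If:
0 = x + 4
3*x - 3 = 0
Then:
No Solution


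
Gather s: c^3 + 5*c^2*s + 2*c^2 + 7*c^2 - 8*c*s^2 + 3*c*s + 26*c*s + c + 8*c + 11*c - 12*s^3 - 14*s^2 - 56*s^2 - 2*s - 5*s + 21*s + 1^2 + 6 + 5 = c^3 + 9*c^2 + 20*c - 12*s^3 + s^2*(-8*c - 70) + s*(5*c^2 + 29*c + 14) + 12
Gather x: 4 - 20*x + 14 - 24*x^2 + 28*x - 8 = -24*x^2 + 8*x + 10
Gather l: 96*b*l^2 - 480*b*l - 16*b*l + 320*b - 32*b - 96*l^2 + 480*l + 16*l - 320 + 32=288*b + l^2*(96*b - 96) + l*(496 - 496*b) - 288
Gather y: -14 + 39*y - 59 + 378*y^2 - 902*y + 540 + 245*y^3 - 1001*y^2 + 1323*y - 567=245*y^3 - 623*y^2 + 460*y - 100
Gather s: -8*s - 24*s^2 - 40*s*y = -24*s^2 + s*(-40*y - 8)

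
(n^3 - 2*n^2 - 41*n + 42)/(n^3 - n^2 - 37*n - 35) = (n^2 + 5*n - 6)/(n^2 + 6*n + 5)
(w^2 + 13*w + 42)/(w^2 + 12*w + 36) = (w + 7)/(w + 6)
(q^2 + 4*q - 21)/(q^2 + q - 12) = (q + 7)/(q + 4)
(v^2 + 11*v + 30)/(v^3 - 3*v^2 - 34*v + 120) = (v + 5)/(v^2 - 9*v + 20)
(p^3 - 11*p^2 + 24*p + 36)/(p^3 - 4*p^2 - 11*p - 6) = (p - 6)/(p + 1)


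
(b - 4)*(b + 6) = b^2 + 2*b - 24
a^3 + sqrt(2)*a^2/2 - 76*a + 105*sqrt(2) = (a - 5*sqrt(2))*(a - 3*sqrt(2)/2)*(a + 7*sqrt(2))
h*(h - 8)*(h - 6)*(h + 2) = h^4 - 12*h^3 + 20*h^2 + 96*h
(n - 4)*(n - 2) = n^2 - 6*n + 8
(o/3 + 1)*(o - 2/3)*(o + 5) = o^3/3 + 22*o^2/9 + 29*o/9 - 10/3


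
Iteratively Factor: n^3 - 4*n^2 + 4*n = (n - 2)*(n^2 - 2*n) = n*(n - 2)*(n - 2)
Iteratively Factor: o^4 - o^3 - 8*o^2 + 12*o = (o)*(o^3 - o^2 - 8*o + 12) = o*(o - 2)*(o^2 + o - 6) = o*(o - 2)*(o + 3)*(o - 2)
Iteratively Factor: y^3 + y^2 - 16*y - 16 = (y - 4)*(y^2 + 5*y + 4) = (y - 4)*(y + 4)*(y + 1)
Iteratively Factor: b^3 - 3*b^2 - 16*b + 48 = (b - 3)*(b^2 - 16) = (b - 3)*(b + 4)*(b - 4)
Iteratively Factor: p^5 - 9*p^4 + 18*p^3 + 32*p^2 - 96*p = (p + 2)*(p^4 - 11*p^3 + 40*p^2 - 48*p) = (p - 4)*(p + 2)*(p^3 - 7*p^2 + 12*p) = (p - 4)*(p - 3)*(p + 2)*(p^2 - 4*p) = (p - 4)^2*(p - 3)*(p + 2)*(p)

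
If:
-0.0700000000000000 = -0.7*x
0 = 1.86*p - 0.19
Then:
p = 0.10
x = 0.10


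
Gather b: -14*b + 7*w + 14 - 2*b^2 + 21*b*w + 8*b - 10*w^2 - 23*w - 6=-2*b^2 + b*(21*w - 6) - 10*w^2 - 16*w + 8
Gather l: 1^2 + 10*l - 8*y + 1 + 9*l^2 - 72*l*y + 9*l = 9*l^2 + l*(19 - 72*y) - 8*y + 2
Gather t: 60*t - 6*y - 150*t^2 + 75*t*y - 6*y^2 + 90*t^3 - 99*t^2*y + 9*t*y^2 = 90*t^3 + t^2*(-99*y - 150) + t*(9*y^2 + 75*y + 60) - 6*y^2 - 6*y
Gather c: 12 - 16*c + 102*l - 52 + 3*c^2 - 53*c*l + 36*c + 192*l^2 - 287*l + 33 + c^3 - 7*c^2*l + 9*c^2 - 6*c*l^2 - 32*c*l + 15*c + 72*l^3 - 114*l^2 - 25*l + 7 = c^3 + c^2*(12 - 7*l) + c*(-6*l^2 - 85*l + 35) + 72*l^3 + 78*l^2 - 210*l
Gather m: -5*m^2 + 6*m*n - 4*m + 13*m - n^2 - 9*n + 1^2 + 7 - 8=-5*m^2 + m*(6*n + 9) - n^2 - 9*n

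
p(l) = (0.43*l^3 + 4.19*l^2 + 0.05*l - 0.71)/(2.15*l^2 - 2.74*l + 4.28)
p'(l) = (2.74 - 4.3*l)*(0.43*l^3 + 4.19*l^2 + 0.05*l - 0.71)/(2.15*l^2 - 2.74*l + 4.28)^2 + (1.29*l^2 + 8.38*l + 0.05)/(2.15*l^2 - 2.74*l + 4.28) = (0.9245*l^4 - 2.3564*l^3 - 6.0669*l^2 + 38.9194*l - 1.7314)/(4.6225*l^4 - 11.782*l^3 + 25.9116*l^2 - 23.4544*l + 18.3184)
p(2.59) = 3.02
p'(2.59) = 0.44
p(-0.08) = -0.15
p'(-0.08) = -0.24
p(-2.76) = 0.78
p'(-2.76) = -0.07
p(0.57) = 0.22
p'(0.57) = 1.55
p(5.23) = 3.60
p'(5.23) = 0.16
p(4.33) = 3.45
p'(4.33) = 0.17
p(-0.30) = -0.07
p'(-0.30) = -0.50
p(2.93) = 3.14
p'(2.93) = 0.32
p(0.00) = -0.17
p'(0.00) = -0.09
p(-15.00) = -0.96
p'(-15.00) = 0.19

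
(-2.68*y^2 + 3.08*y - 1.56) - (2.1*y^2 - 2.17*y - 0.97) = -4.78*y^2 + 5.25*y - 0.59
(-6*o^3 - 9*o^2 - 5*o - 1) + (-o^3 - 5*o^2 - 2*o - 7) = -7*o^3 - 14*o^2 - 7*o - 8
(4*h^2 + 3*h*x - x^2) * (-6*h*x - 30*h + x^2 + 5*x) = -24*h^3*x - 120*h^3 - 14*h^2*x^2 - 70*h^2*x + 9*h*x^3 + 45*h*x^2 - x^4 - 5*x^3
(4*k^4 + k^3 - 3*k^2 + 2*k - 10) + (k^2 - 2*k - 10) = 4*k^4 + k^3 - 2*k^2 - 20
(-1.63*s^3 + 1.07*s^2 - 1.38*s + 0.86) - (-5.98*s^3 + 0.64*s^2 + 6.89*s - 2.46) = 4.35*s^3 + 0.43*s^2 - 8.27*s + 3.32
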